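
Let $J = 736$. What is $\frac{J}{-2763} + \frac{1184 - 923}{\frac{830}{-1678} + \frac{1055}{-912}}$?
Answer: $- \frac{552725575024}{3491395875} \approx -158.31$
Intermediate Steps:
$\frac{J}{-2763} + \frac{1184 - 923}{\frac{830}{-1678} + \frac{1055}{-912}} = \frac{736}{-2763} + \frac{1184 - 923}{\frac{830}{-1678} + \frac{1055}{-912}} = 736 \left(- \frac{1}{2763}\right) + \frac{1184 - 923}{830 \left(- \frac{1}{1678}\right) + 1055 \left(- \frac{1}{912}\right)} = - \frac{736}{2763} + \frac{261}{- \frac{415}{839} - \frac{1055}{912}} = - \frac{736}{2763} + \frac{261}{- \frac{1263625}{765168}} = - \frac{736}{2763} + 261 \left(- \frac{765168}{1263625}\right) = - \frac{736}{2763} - \frac{199708848}{1263625} = - \frac{552725575024}{3491395875}$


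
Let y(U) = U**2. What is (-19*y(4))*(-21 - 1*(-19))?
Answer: 608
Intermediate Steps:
(-19*y(4))*(-21 - 1*(-19)) = (-19*4**2)*(-21 - 1*(-19)) = (-19*16)*(-21 + 19) = -304*(-2) = 608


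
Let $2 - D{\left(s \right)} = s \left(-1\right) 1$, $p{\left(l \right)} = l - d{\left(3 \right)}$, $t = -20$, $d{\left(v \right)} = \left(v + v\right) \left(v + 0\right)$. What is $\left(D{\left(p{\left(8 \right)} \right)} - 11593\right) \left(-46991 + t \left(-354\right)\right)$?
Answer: $463007511$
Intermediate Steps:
$d{\left(v \right)} = 2 v^{2}$ ($d{\left(v \right)} = 2 v v = 2 v^{2}$)
$p{\left(l \right)} = -18 + l$ ($p{\left(l \right)} = l - 2 \cdot 3^{2} = l - 2 \cdot 9 = l - 18 = -18 + l$)
$D{\left(s \right)} = 2 + s$ ($D{\left(s \right)} = 2 - s \left(-1\right) 1 = 2 - - s 1 = 2 - - s = 2 + s$)
$\left(D{\left(p{\left(8 \right)} \right)} - 11593\right) \left(-46991 + t \left(-354\right)\right) = \left(\left(2 + \left(-18 + 8\right)\right) - 11593\right) \left(-46991 - -7080\right) = \left(\left(2 - 10\right) - 11593\right) \left(-46991 + 7080\right) = \left(-8 - 11593\right) \left(-39911\right) = \left(-11601\right) \left(-39911\right) = 463007511$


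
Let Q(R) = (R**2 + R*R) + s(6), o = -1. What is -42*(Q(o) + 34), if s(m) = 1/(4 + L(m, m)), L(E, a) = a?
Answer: -7581/5 ≈ -1516.2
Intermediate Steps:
s(m) = 1/(4 + m)
Q(R) = 1/10 + 2*R**2 (Q(R) = (R**2 + R*R) + 1/(4 + 6) = (R**2 + R**2) + 1/10 = 2*R**2 + 1/10 = 1/10 + 2*R**2)
-42*(Q(o) + 34) = -42*((1/10 + 2*(-1)**2) + 34) = -42*((1/10 + 2*1) + 34) = -42*((1/10 + 2) + 34) = -42*(21/10 + 34) = -42*361/10 = -7581/5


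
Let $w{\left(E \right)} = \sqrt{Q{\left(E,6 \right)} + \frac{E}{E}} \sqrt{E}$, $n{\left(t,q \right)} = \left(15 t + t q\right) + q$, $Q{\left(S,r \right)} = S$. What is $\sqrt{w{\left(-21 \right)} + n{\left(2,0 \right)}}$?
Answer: $\sqrt{30 - 2 \sqrt{105}} \approx 3.0832$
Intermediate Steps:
$n{\left(t,q \right)} = q + 15 t + q t$ ($n{\left(t,q \right)} = \left(15 t + q t\right) + q = q + 15 t + q t$)
$w{\left(E \right)} = \sqrt{E} \sqrt{1 + E}$ ($w{\left(E \right)} = \sqrt{E + \frac{E}{E}} \sqrt{E} = \sqrt{E + 1} \sqrt{E} = \sqrt{1 + E} \sqrt{E} = \sqrt{E} \sqrt{1 + E}$)
$\sqrt{w{\left(-21 \right)} + n{\left(2,0 \right)}} = \sqrt{\sqrt{-21} \sqrt{1 - 21} + \left(0 + 15 \cdot 2 + 0 \cdot 2\right)} = \sqrt{i \sqrt{21} \sqrt{-20} + \left(0 + 30 + 0\right)} = \sqrt{i \sqrt{21} \cdot 2 i \sqrt{5} + 30} = \sqrt{- 2 \sqrt{105} + 30} = \sqrt{30 - 2 \sqrt{105}}$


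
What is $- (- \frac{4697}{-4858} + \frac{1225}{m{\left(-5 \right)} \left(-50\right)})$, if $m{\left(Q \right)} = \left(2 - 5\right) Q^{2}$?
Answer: $- \frac{33664}{26025} \approx -1.2935$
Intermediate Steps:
$m{\left(Q \right)} = - 3 Q^{2}$
$- (- \frac{4697}{-4858} + \frac{1225}{m{\left(-5 \right)} \left(-50\right)}) = - (- \frac{4697}{-4858} + \frac{1225}{- 3 \left(-5\right)^{2} \left(-50\right)}) = - (\left(-4697\right) \left(- \frac{1}{4858}\right) + \frac{1225}{\left(-3\right) 25 \left(-50\right)}) = - (\frac{671}{694} + \frac{1225}{\left(-75\right) \left(-50\right)}) = - (\frac{671}{694} + \frac{1225}{3750}) = - (\frac{671}{694} + 1225 \cdot \frac{1}{3750}) = - (\frac{671}{694} + \frac{49}{150}) = \left(-1\right) \frac{33664}{26025} = - \frac{33664}{26025}$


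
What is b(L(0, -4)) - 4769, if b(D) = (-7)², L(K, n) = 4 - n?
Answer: -4720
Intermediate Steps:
b(D) = 49
b(L(0, -4)) - 4769 = 49 - 4769 = -4720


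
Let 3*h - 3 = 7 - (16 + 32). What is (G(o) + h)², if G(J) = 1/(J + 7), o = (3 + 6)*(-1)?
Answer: 6241/36 ≈ 173.36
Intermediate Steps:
o = -9 (o = 9*(-1) = -9)
G(J) = 1/(7 + J)
h = -38/3 (h = 1 + (7 - (16 + 32))/3 = 1 + (7 - 1*48)/3 = 1 + (7 - 48)/3 = 1 + (⅓)*(-41) = 1 - 41/3 = -38/3 ≈ -12.667)
(G(o) + h)² = (1/(7 - 9) - 38/3)² = (1/(-2) - 38/3)² = (-½ - 38/3)² = (-79/6)² = 6241/36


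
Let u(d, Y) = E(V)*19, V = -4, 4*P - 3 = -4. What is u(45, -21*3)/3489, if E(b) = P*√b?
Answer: -19*I/6978 ≈ -0.0027228*I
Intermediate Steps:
P = -¼ (P = ¾ + (¼)*(-4) = ¾ - 1 = -¼ ≈ -0.25000)
E(b) = -√b/4
u(d, Y) = -19*I/2 (u(d, Y) = -I/2*19 = -19*I/2)
u(45, -21*3)/3489 = -19*I/2/3489 = -19*I/2*(1/3489) = -19*I/6978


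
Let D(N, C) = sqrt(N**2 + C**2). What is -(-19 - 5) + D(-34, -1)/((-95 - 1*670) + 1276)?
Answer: 24 + sqrt(1157)/511 ≈ 24.067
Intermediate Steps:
D(N, C) = sqrt(C**2 + N**2)
-(-19 - 5) + D(-34, -1)/((-95 - 1*670) + 1276) = -(-19 - 5) + sqrt((-1)**2 + (-34)**2)/((-95 - 1*670) + 1276) = -1*(-24) + sqrt(1 + 1156)/((-95 - 670) + 1276) = 24 + sqrt(1157)/(-765 + 1276) = 24 + sqrt(1157)/511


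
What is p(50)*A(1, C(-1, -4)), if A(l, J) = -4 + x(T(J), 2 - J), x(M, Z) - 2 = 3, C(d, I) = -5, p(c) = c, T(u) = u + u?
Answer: 50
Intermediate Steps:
T(u) = 2*u
x(M, Z) = 5 (x(M, Z) = 2 + 3 = 5)
A(l, J) = 1 (A(l, J) = -4 + 5 = 1)
p(50)*A(1, C(-1, -4)) = 50*1 = 50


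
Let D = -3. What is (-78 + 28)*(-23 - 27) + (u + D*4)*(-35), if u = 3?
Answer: 2815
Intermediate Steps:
(-78 + 28)*(-23 - 27) + (u + D*4)*(-35) = (-78 + 28)*(-23 - 27) + (3 - 3*4)*(-35) = -50*(-50) + (3 - 12)*(-35) = 2500 - 9*(-35) = 2500 + 315 = 2815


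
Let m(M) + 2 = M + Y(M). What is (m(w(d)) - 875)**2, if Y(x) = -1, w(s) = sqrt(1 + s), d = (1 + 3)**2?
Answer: (878 - sqrt(17))**2 ≈ 7.6366e+5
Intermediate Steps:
d = 16 (d = 4**2 = 16)
m(M) = -3 + M (m(M) = -2 + (M - 1) = -2 + (-1 + M) = -3 + M)
(m(w(d)) - 875)**2 = ((-3 + sqrt(1 + 16)) - 875)**2 = ((-3 + sqrt(17)) - 875)**2 = (-878 + sqrt(17))**2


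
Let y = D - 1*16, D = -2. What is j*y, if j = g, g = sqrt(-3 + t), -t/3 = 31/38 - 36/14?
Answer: -27*sqrt(17822)/133 ≈ -27.101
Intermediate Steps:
t = 1401/266 (t = -3*(31/38 - 36/14) = -3*(31*(1/38) - 36*1/14) = -3*(31/38 - 18/7) = -3*(-467/266) = 1401/266 ≈ 5.2669)
y = -18 (y = -2 - 1*16 = -2 - 16 = -18)
g = 3*sqrt(17822)/266 (g = sqrt(-3 + 1401/266) = sqrt(603/266) = 3*sqrt(17822)/266 ≈ 1.5056)
j = 3*sqrt(17822)/266 ≈ 1.5056
j*y = (3*sqrt(17822)/266)*(-18) = -27*sqrt(17822)/133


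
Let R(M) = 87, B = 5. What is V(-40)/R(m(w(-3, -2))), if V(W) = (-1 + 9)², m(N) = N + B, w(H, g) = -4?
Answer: 64/87 ≈ 0.73563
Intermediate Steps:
m(N) = 5 + N (m(N) = N + 5 = 5 + N)
V(W) = 64 (V(W) = 8² = 64)
V(-40)/R(m(w(-3, -2))) = 64/87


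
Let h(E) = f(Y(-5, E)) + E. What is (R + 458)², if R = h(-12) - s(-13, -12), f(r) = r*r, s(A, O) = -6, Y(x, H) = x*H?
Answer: 16418704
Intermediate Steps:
Y(x, H) = H*x
f(r) = r²
h(E) = E + 25*E² (h(E) = (E*(-5))² + E = (-5*E)² + E = 25*E² + E = E + 25*E²)
R = 3594 (R = -12*(1 + 25*(-12)) - 1*(-6) = -12*(1 - 300) + 6 = -12*(-299) + 6 = 3588 + 6 = 3594)
(R + 458)² = (3594 + 458)² = 4052² = 16418704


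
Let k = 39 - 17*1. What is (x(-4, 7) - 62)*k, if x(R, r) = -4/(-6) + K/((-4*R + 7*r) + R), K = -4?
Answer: -247192/183 ≈ -1350.8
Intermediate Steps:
k = 22 (k = 39 - 17 = 22)
x(R, r) = ⅔ - 4/(-3*R + 7*r) (x(R, r) = -4/(-6) - 4/((-4*R + 7*r) + R) = -4*(-⅙) - 4/(-3*R + 7*r) = ⅔ - 4/(-3*R + 7*r))
(x(-4, 7) - 62)*k = (2*(6 - 7*7 + 3*(-4))/(3*(-7*7 + 3*(-4))) - 62)*22 = (2*(6 - 49 - 12)/(3*(-49 - 12)) - 62)*22 = ((⅔)*(-55)/(-61) - 62)*22 = ((⅔)*(-1/61)*(-55) - 62)*22 = (110/183 - 62)*22 = -11236/183*22 = -247192/183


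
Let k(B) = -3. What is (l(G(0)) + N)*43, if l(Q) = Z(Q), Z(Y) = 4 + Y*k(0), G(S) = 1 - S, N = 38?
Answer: 1677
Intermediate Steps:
Z(Y) = 4 - 3*Y (Z(Y) = 4 + Y*(-3) = 4 - 3*Y)
l(Q) = 4 - 3*Q
(l(G(0)) + N)*43 = ((4 - 3*(1 - 1*0)) + 38)*43 = ((4 - 3*(1 + 0)) + 38)*43 = ((4 - 3*1) + 38)*43 = ((4 - 3) + 38)*43 = (1 + 38)*43 = 39*43 = 1677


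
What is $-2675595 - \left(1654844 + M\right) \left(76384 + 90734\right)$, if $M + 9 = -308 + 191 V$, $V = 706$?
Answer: $-299039112609$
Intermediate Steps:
$M = 134529$ ($M = -9 + \left(-308 + 191 \cdot 706\right) = -9 + \left(-308 + 134846\right) = -9 + 134538 = 134529$)
$-2675595 - \left(1654844 + M\right) \left(76384 + 90734\right) = -2675595 - \left(1654844 + 134529\right) \left(76384 + 90734\right) = -2675595 - 1789373 \cdot 167118 = -2675595 - 299036437014 = -299039112609$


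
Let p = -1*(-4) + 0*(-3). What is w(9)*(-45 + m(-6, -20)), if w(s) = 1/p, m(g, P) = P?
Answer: -65/4 ≈ -16.250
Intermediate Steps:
p = 4 (p = 4 + 0 = 4)
w(s) = ¼ (w(s) = 1/4 = ¼)
w(9)*(-45 + m(-6, -20)) = (-45 - 20)/4 = (¼)*(-65) = -65/4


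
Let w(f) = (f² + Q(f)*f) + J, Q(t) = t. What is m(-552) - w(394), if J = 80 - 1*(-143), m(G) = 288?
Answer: -310407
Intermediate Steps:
J = 223 (J = 80 + 143 = 223)
w(f) = 223 + 2*f² (w(f) = (f² + f*f) + 223 = (f² + f²) + 223 = 2*f² + 223 = 223 + 2*f²)
m(-552) - w(394) = 288 - (223 + 2*394²) = 288 - (223 + 2*155236) = 288 - (223 + 310472) = 288 - 1*310695 = 288 - 310695 = -310407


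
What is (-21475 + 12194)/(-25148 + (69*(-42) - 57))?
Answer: 9281/28103 ≈ 0.33025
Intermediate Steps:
(-21475 + 12194)/(-25148 + (69*(-42) - 57)) = -9281/(-25148 + (-2898 - 57)) = -9281/(-25148 - 2955) = -9281/(-28103) = -9281*(-1/28103) = 9281/28103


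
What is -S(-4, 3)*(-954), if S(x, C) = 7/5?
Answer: 6678/5 ≈ 1335.6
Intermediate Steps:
S(x, C) = 7/5 (S(x, C) = 7*(1/5) = 7/5)
-S(-4, 3)*(-954) = -7*(-954)/5 = -1*(-6678/5) = 6678/5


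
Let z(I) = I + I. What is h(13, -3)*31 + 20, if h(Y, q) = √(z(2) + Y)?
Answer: 20 + 31*√17 ≈ 147.82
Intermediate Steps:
z(I) = 2*I
h(Y, q) = √(4 + Y) (h(Y, q) = √(2*2 + Y) = √(4 + Y))
h(13, -3)*31 + 20 = √(4 + 13)*31 + 20 = √17*31 + 20 = 31*√17 + 20 = 20 + 31*√17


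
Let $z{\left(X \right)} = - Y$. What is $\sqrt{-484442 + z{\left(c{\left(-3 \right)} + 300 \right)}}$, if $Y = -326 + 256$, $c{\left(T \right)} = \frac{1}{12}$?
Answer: $2 i \sqrt{121093} \approx 695.97 i$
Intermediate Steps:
$c{\left(T \right)} = \frac{1}{12}$
$Y = -70$
$z{\left(X \right)} = 70$ ($z{\left(X \right)} = \left(-1\right) \left(-70\right) = 70$)
$\sqrt{-484442 + z{\left(c{\left(-3 \right)} + 300 \right)}} = \sqrt{-484442 + 70} = \sqrt{-484372} = 2 i \sqrt{121093}$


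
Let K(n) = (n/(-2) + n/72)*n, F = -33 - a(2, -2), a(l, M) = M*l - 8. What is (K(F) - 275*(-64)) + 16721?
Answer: 272853/8 ≈ 34107.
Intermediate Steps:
a(l, M) = -8 + M*l
F = -21 (F = -33 - (-8 - 2*2) = -33 - (-8 - 4) = -33 - 1*(-12) = -33 + 12 = -21)
K(n) = -35*n²/72 (K(n) = (n*(-½) + n*(1/72))*n = (-n/2 + n/72)*n = (-35*n/72)*n = -35*n²/72)
(K(F) - 275*(-64)) + 16721 = (-35/72*(-21)² - 275*(-64)) + 16721 = (-35/72*441 + 17600) + 16721 = (-1715/8 + 17600) + 16721 = 139085/8 + 16721 = 272853/8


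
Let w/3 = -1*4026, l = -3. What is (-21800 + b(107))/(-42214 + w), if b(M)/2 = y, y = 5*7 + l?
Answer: 5434/13573 ≈ 0.40035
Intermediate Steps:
y = 32 (y = 5*7 - 3 = 35 - 3 = 32)
w = -12078 (w = 3*(-1*4026) = 3*(-4026) = -12078)
b(M) = 64 (b(M) = 2*32 = 64)
(-21800 + b(107))/(-42214 + w) = (-21800 + 64)/(-42214 - 12078) = -21736/(-54292) = -21736*(-1/54292) = 5434/13573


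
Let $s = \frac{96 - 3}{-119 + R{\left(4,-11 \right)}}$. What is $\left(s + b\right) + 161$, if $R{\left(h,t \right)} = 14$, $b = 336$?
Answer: $\frac{17364}{35} \approx 496.11$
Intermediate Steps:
$s = - \frac{31}{35}$ ($s = \frac{96 - 3}{-119 + 14} = \frac{93}{-105} = 93 \left(- \frac{1}{105}\right) = - \frac{31}{35} \approx -0.88571$)
$\left(s + b\right) + 161 = \left(- \frac{31}{35} + 336\right) + 161 = \frac{11729}{35} + 161 = \frac{17364}{35}$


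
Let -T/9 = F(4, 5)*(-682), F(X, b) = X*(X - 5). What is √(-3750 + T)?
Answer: I*√28302 ≈ 168.23*I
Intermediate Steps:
F(X, b) = X*(-5 + X)
T = -24552 (T = -9*4*(-5 + 4)*(-682) = -9*4*(-1)*(-682) = -(-36)*(-682) = -9*2728 = -24552)
√(-3750 + T) = √(-3750 - 24552) = √(-28302) = I*√28302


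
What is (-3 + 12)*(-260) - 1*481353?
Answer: -483693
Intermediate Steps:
(-3 + 12)*(-260) - 1*481353 = 9*(-260) - 481353 = -2340 - 481353 = -483693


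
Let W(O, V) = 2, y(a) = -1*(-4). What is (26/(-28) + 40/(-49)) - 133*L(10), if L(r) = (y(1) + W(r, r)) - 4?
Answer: -26239/98 ≈ -267.75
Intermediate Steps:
y(a) = 4
L(r) = 2 (L(r) = (4 + 2) - 4 = 6 - 4 = 2)
(26/(-28) + 40/(-49)) - 133*L(10) = (26/(-28) + 40/(-49)) - 133*2 = (26*(-1/28) + 40*(-1/49)) - 266 = (-13/14 - 40/49) - 266 = -171/98 - 266 = -26239/98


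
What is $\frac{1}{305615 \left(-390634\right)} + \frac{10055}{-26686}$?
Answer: $- \frac{300100549417934}{796467753514565} \approx -0.37679$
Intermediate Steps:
$\frac{1}{305615 \left(-390634\right)} + \frac{10055}{-26686} = \frac{1}{305615} \left(- \frac{1}{390634}\right) + 10055 \left(- \frac{1}{26686}\right) = - \frac{1}{119383609910} - \frac{10055}{26686} = - \frac{300100549417934}{796467753514565}$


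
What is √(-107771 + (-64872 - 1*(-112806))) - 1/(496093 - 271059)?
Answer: -1/225034 + I*√59837 ≈ -4.4438e-6 + 244.62*I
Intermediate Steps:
√(-107771 + (-64872 - 1*(-112806))) - 1/(496093 - 271059) = √(-107771 + (-64872 + 112806)) - 1/225034 = √(-107771 + 47934) - 1*1/225034 = √(-59837) - 1/225034 = I*√59837 - 1/225034 = -1/225034 + I*√59837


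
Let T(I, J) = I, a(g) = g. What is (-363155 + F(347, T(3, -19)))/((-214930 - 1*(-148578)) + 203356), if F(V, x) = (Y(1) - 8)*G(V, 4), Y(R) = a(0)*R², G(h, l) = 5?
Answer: -17295/6524 ≈ -2.6510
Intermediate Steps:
Y(R) = 0 (Y(R) = 0*R² = 0)
F(V, x) = -40 (F(V, x) = (0 - 8)*5 = -8*5 = -40)
(-363155 + F(347, T(3, -19)))/((-214930 - 1*(-148578)) + 203356) = (-363155 - 40)/((-214930 - 1*(-148578)) + 203356) = -363195/((-214930 + 148578) + 203356) = -363195/(-66352 + 203356) = -363195/137004 = -363195*1/137004 = -17295/6524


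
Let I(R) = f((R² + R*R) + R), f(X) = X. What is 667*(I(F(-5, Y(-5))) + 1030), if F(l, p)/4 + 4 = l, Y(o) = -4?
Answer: 2391862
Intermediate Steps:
F(l, p) = -16 + 4*l
I(R) = R + 2*R² (I(R) = (R² + R*R) + R = (R² + R²) + R = 2*R² + R = R + 2*R²)
667*(I(F(-5, Y(-5))) + 1030) = 667*((-16 + 4*(-5))*(1 + 2*(-16 + 4*(-5))) + 1030) = 667*((-16 - 20)*(1 + 2*(-16 - 20)) + 1030) = 667*(-36*(1 + 2*(-36)) + 1030) = 667*(-36*(1 - 72) + 1030) = 667*(-36*(-71) + 1030) = 667*(2556 + 1030) = 667*3586 = 2391862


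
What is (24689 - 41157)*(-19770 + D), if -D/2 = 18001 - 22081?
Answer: 191193480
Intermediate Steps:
D = 8160 (D = -2*(18001 - 22081) = -2*(-4080) = 8160)
(24689 - 41157)*(-19770 + D) = (24689 - 41157)*(-19770 + 8160) = -16468*(-11610) = 191193480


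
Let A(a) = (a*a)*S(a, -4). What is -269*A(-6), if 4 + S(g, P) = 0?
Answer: 38736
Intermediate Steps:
S(g, P) = -4 (S(g, P) = -4 + 0 = -4)
A(a) = -4*a² (A(a) = (a*a)*(-4) = a²*(-4) = -4*a²)
-269*A(-6) = -(-1076)*(-6)² = -(-1076)*36 = -269*(-144) = 38736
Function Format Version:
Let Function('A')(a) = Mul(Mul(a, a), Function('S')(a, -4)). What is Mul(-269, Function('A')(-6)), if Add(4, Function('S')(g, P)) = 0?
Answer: 38736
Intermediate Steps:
Function('S')(g, P) = -4 (Function('S')(g, P) = Add(-4, 0) = -4)
Function('A')(a) = Mul(-4, Pow(a, 2)) (Function('A')(a) = Mul(Mul(a, a), -4) = Mul(Pow(a, 2), -4) = Mul(-4, Pow(a, 2)))
Mul(-269, Function('A')(-6)) = Mul(-269, Mul(-4, Pow(-6, 2))) = Mul(-269, Mul(-4, 36)) = Mul(-269, -144) = 38736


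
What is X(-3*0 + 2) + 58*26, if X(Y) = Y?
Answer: 1510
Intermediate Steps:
X(-3*0 + 2) + 58*26 = (-3*0 + 2) + 58*26 = (0 + 2) + 1508 = 2 + 1508 = 1510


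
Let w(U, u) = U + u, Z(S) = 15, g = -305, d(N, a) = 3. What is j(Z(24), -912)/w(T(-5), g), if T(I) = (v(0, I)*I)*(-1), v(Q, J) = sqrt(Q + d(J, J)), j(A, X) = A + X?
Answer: 4209/1430 + 69*sqrt(3)/1430 ≈ 3.0269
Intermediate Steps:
v(Q, J) = sqrt(3 + Q) (v(Q, J) = sqrt(Q + 3) = sqrt(3 + Q))
T(I) = -I*sqrt(3) (T(I) = (sqrt(3 + 0)*I)*(-1) = (sqrt(3)*I)*(-1) = (I*sqrt(3))*(-1) = -I*sqrt(3))
j(Z(24), -912)/w(T(-5), g) = (15 - 912)/(-1*(-5)*sqrt(3) - 305) = -897/(5*sqrt(3) - 305) = -897/(-305 + 5*sqrt(3))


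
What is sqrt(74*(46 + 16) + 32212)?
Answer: 40*sqrt(23) ≈ 191.83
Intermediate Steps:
sqrt(74*(46 + 16) + 32212) = sqrt(74*62 + 32212) = sqrt(4588 + 32212) = sqrt(36800) = 40*sqrt(23)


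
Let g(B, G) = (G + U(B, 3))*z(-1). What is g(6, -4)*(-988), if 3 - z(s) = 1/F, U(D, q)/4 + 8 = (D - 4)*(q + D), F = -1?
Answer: -142272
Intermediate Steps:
U(D, q) = -32 + 4*(-4 + D)*(D + q) (U(D, q) = -32 + 4*((D - 4)*(q + D)) = -32 + 4*((-4 + D)*(D + q)) = -32 + 4*(-4 + D)*(D + q))
z(s) = 4 (z(s) = 3 - 1/(-1) = 3 - 1*(-1) = 3 + 1 = 4)
g(B, G) = -320 - 16*B + 4*G + 16*B² (g(B, G) = (G + (-32 - 16*B - 16*3 + 4*B² + 4*B*3))*4 = (G + (-32 - 16*B - 48 + 4*B² + 12*B))*4 = (G + (-80 - 4*B + 4*B²))*4 = (-80 + G - 4*B + 4*B²)*4 = -320 - 16*B + 4*G + 16*B²)
g(6, -4)*(-988) = (-320 - 16*6 + 4*(-4) + 16*6²)*(-988) = (-320 - 96 - 16 + 16*36)*(-988) = (-320 - 96 - 16 + 576)*(-988) = 144*(-988) = -142272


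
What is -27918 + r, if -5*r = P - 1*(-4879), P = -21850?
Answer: -122619/5 ≈ -24524.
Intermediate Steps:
r = 16971/5 (r = -(-21850 - 1*(-4879))/5 = -(-21850 + 4879)/5 = -⅕*(-16971) = 16971/5 ≈ 3394.2)
-27918 + r = -27918 + 16971/5 = -122619/5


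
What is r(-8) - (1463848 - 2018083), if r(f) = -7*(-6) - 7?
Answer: 554270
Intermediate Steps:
r(f) = 35 (r(f) = 42 - 7 = 35)
r(-8) - (1463848 - 2018083) = 35 - (1463848 - 2018083) = 35 - 1*(-554235) = 35 + 554235 = 554270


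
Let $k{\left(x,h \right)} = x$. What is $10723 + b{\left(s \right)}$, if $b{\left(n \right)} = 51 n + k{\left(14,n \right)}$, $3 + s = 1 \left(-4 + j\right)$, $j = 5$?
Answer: $10635$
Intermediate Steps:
$s = -2$ ($s = -3 + 1 \left(-4 + 5\right) = -3 + 1 \cdot 1 = -3 + 1 = -2$)
$b{\left(n \right)} = 14 + 51 n$ ($b{\left(n \right)} = 51 n + 14 = 14 + 51 n$)
$10723 + b{\left(s \right)} = 10723 + \left(14 + 51 \left(-2\right)\right) = 10723 + \left(14 - 102\right) = 10723 - 88 = 10635$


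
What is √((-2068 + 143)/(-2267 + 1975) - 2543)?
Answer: I*√54066063/146 ≈ 50.363*I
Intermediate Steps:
√((-2068 + 143)/(-2267 + 1975) - 2543) = √(-1925/(-292) - 2543) = √(-1925*(-1/292) - 2543) = √(1925/292 - 2543) = √(-740631/292) = I*√54066063/146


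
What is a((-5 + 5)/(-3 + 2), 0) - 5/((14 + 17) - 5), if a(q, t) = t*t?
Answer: -5/26 ≈ -0.19231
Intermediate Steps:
a(q, t) = t²
a((-5 + 5)/(-3 + 2), 0) - 5/((14 + 17) - 5) = 0² - 5/((14 + 17) - 5) = 0 - 5/(31 - 5) = 0 - 5/26 = -5/26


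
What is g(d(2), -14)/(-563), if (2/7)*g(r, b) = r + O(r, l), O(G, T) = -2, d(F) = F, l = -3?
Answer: 0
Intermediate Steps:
g(r, b) = -7 + 7*r/2 (g(r, b) = 7*(r - 2)/2 = 7*(-2 + r)/2 = -7 + 7*r/2)
g(d(2), -14)/(-563) = (-7 + (7/2)*2)/(-563) = (-7 + 7)*(-1/563) = 0*(-1/563) = 0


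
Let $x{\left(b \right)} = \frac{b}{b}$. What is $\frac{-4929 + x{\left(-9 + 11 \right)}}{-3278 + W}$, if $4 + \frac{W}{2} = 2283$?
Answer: $- \frac{77}{20} \approx -3.85$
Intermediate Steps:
$x{\left(b \right)} = 1$
$W = 4558$ ($W = -8 + 2 \cdot 2283 = -8 + 4566 = 4558$)
$\frac{-4929 + x{\left(-9 + 11 \right)}}{-3278 + W} = \frac{-4929 + 1}{-3278 + 4558} = - \frac{4928}{1280} = \left(-4928\right) \frac{1}{1280} = - \frac{77}{20}$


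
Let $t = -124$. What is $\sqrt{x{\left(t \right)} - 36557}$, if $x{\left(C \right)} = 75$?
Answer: $i \sqrt{36482} \approx 191.0 i$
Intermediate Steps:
$\sqrt{x{\left(t \right)} - 36557} = \sqrt{75 - 36557} = \sqrt{-36482} = i \sqrt{36482}$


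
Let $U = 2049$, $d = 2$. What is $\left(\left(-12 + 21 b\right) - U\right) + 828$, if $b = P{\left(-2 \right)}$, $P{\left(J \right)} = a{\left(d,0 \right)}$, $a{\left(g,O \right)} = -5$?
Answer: $-1338$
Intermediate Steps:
$P{\left(J \right)} = -5$
$b = -5$
$\left(\left(-12 + 21 b\right) - U\right) + 828 = \left(\left(-12 + 21 \left(-5\right)\right) - 2049\right) + 828 = \left(\left(-12 - 105\right) - 2049\right) + 828 = \left(-117 - 2049\right) + 828 = -2166 + 828 = -1338$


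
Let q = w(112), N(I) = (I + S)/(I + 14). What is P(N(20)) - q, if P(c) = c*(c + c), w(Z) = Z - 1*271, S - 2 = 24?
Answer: 47009/289 ≈ 162.66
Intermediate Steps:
S = 26 (S = 2 + 24 = 26)
w(Z) = -271 + Z (w(Z) = Z - 271 = -271 + Z)
N(I) = (26 + I)/(14 + I) (N(I) = (I + 26)/(I + 14) = (26 + I)/(14 + I))
P(c) = 2*c² (P(c) = c*(2*c) = 2*c²)
q = -159 (q = -271 + 112 = -159)
P(N(20)) - q = 2*((26 + 20)/(14 + 20))² - 1*(-159) = 2*(46/34)² + 159 = 2*((1/34)*46)² + 159 = 2*(23/17)² + 159 = 2*(529/289) + 159 = 1058/289 + 159 = 47009/289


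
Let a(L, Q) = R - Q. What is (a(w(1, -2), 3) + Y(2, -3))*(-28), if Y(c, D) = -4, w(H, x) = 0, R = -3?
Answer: 280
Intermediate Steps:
a(L, Q) = -3 - Q
(a(w(1, -2), 3) + Y(2, -3))*(-28) = ((-3 - 1*3) - 4)*(-28) = ((-3 - 3) - 4)*(-28) = (-6 - 4)*(-28) = -10*(-28) = 280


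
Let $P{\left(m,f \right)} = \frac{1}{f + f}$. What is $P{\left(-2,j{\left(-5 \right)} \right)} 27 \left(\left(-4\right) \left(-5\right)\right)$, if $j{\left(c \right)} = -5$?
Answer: $-54$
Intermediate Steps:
$P{\left(m,f \right)} = \frac{1}{2 f}$
$P{\left(-2,j{\left(-5 \right)} \right)} 27 \left(\left(-4\right) \left(-5\right)\right) = \frac{1}{2 \left(-5\right)} 27 \left(\left(-4\right) \left(-5\right)\right) = \frac{1}{2} \left(- \frac{1}{5}\right) 27 \cdot 20 = \left(- \frac{1}{10}\right) 27 \cdot 20 = \left(- \frac{27}{10}\right) 20 = -54$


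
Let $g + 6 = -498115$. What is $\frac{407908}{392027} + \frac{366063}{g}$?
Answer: $\frac{59680961167}{195276881267} \approx 0.30562$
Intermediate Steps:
$g = -498121$ ($g = -6 - 498115 = -498121$)
$\frac{407908}{392027} + \frac{366063}{g} = \frac{407908}{392027} + \frac{366063}{-498121} = 407908 \cdot \frac{1}{392027} + 366063 \left(- \frac{1}{498121}\right) = \frac{407908}{392027} - \frac{366063}{498121} = \frac{59680961167}{195276881267}$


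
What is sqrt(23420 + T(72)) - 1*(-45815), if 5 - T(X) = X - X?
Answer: 45815 + 5*sqrt(937) ≈ 45968.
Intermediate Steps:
T(X) = 5 (T(X) = 5 - (X - X) = 5 - 1*0 = 5 + 0 = 5)
sqrt(23420 + T(72)) - 1*(-45815) = sqrt(23420 + 5) - 1*(-45815) = sqrt(23425) + 45815 = 5*sqrt(937) + 45815 = 45815 + 5*sqrt(937)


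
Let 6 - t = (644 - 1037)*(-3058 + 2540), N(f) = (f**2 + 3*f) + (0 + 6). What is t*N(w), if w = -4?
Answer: -2035680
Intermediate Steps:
N(f) = 6 + f**2 + 3*f (N(f) = (f**2 + 3*f) + 6 = 6 + f**2 + 3*f)
t = -203568 (t = 6 - (644 - 1037)*(-3058 + 2540) = 6 - (-393)*(-518) = 6 - 1*203574 = 6 - 203574 = -203568)
t*N(w) = -203568*(6 + (-4)**2 + 3*(-4)) = -203568*(6 + 16 - 12) = -203568*10 = -2035680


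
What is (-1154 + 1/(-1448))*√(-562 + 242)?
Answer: -1670993*I*√5/181 ≈ -20643.0*I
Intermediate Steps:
(-1154 + 1/(-1448))*√(-562 + 242) = (-1154 - 1/1448)*√(-320) = -1670993*I*√5/181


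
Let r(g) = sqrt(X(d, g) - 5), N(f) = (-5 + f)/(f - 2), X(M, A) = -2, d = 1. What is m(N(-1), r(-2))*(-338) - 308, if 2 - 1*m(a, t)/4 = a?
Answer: -308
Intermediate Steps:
N(f) = (-5 + f)/(-2 + f)
r(g) = I*sqrt(7) (r(g) = sqrt(-2 - 5) = sqrt(-7) = I*sqrt(7))
m(a, t) = 8 - 4*a
m(N(-1), r(-2))*(-338) - 308 = (8 - 4*(-5 - 1)/(-2 - 1))*(-338) - 308 = (8 - 4*(-6)/(-3))*(-338) - 308 = (8 - (-4)*(-6)/3)*(-338) - 308 = (8 - 4*2)*(-338) - 308 = (8 - 8)*(-338) - 308 = 0*(-338) - 308 = 0 - 308 = -308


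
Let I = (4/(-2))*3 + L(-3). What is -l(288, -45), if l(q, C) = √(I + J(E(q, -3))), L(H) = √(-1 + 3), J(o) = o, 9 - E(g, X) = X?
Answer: -√(6 + √2) ≈ -2.7229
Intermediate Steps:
E(g, X) = 9 - X
L(H) = √2
I = -6 + √2 (I = (4/(-2))*3 + √2 = (4*(-½))*3 + √2 = -2*3 + √2 = -6 + √2 ≈ -4.5858)
l(q, C) = √(6 + √2) (l(q, C) = √((-6 + √2) + (9 - 1*(-3))) = √((-6 + √2) + (9 + 3)) = √((-6 + √2) + 12) = √(6 + √2))
-l(288, -45) = -√(6 + √2)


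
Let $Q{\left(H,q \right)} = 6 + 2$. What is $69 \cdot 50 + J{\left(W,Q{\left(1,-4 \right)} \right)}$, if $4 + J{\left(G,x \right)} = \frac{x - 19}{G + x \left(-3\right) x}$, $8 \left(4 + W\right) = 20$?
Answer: $\frac{1333624}{387} \approx 3446.1$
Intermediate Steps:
$Q{\left(H,q \right)} = 8$
$W = - \frac{3}{2}$ ($W = -4 + \frac{1}{8} \cdot 20 = -4 + \frac{5}{2} = - \frac{3}{2} \approx -1.5$)
$J{\left(G,x \right)} = -4 + \frac{-19 + x}{G - 3 x^{2}}$ ($J{\left(G,x \right)} = -4 + \frac{x - 19}{G + x \left(-3\right) x} = -4 + \frac{-19 + x}{G + - 3 x x} = -4 + \frac{-19 + x}{G - 3 x^{2}}$)
$69 \cdot 50 + J{\left(W,Q{\left(1,-4 \right)} \right)} = 69 \cdot 50 + \frac{-19 + 8 - -6 + 12 \cdot 8^{2}}{- \frac{3}{2} - 3 \cdot 8^{2}} = 3450 + \frac{-19 + 8 + 6 + 12 \cdot 64}{- \frac{3}{2} - 192} = 3450 + \frac{-19 + 8 + 6 + 768}{- \frac{3}{2} - 192} = 3450 + \frac{1}{- \frac{387}{2}} \cdot 763 = 3450 - \frac{1526}{387} = \frac{1333624}{387}$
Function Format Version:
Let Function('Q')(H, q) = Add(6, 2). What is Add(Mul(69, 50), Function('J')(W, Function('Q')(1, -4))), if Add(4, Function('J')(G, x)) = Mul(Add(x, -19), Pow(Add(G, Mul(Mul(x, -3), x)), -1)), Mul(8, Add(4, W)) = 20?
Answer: Rational(1333624, 387) ≈ 3446.1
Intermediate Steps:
Function('Q')(H, q) = 8
W = Rational(-3, 2) (W = Add(-4, Mul(Rational(1, 8), 20)) = Add(-4, Rational(5, 2)) = Rational(-3, 2) ≈ -1.5000)
Function('J')(G, x) = Add(-4, Mul(Pow(Add(G, Mul(-3, Pow(x, 2))), -1), Add(-19, x))) (Function('J')(G, x) = Add(-4, Mul(Add(x, -19), Pow(Add(G, Mul(Mul(x, -3), x)), -1))) = Add(-4, Mul(Add(-19, x), Pow(Add(G, Mul(Mul(-3, x), x)), -1))) = Add(-4, Mul(Add(-19, x), Pow(Add(G, Mul(-3, Pow(x, 2))), -1))) = Add(-4, Mul(Pow(Add(G, Mul(-3, Pow(x, 2))), -1), Add(-19, x))))
Add(Mul(69, 50), Function('J')(W, Function('Q')(1, -4))) = Add(Mul(69, 50), Mul(Pow(Add(Rational(-3, 2), Mul(-3, Pow(8, 2))), -1), Add(-19, 8, Mul(-4, Rational(-3, 2)), Mul(12, Pow(8, 2))))) = Add(3450, Mul(Pow(Add(Rational(-3, 2), Mul(-3, 64)), -1), Add(-19, 8, 6, Mul(12, 64)))) = Add(3450, Mul(Pow(Add(Rational(-3, 2), -192), -1), Add(-19, 8, 6, 768))) = Add(3450, Mul(Pow(Rational(-387, 2), -1), 763)) = Add(3450, Mul(Rational(-2, 387), 763)) = Add(3450, Rational(-1526, 387)) = Rational(1333624, 387)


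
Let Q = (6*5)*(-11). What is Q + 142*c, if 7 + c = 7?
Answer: -330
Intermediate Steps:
Q = -330 (Q = 30*(-11) = -330)
c = 0 (c = -7 + 7 = 0)
Q + 142*c = -330 + 142*0 = -330 + 0 = -330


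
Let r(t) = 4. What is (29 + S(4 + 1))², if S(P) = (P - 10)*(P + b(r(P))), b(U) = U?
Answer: 256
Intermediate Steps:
S(P) = (-10 + P)*(4 + P) (S(P) = (P - 10)*(P + 4) = (-10 + P)*(4 + P))
(29 + S(4 + 1))² = (29 + (-40 + (4 + 1)² - 6*(4 + 1)))² = (29 + (-40 + 5² - 6*5))² = (29 + (-40 + 25 - 30))² = (29 - 45)² = (-16)² = 256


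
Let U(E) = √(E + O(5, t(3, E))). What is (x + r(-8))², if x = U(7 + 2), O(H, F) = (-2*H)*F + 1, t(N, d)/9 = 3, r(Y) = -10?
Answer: 4*(5 - I*√65)² ≈ -160.0 - 322.49*I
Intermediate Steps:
t(N, d) = 27 (t(N, d) = 9*3 = 27)
O(H, F) = 1 - 2*F*H (O(H, F) = -2*F*H + 1 = 1 - 2*F*H)
U(E) = √(-269 + E) (U(E) = √(E + (1 - 2*27*5)) = √(E + (1 - 270)) = √(E - 269) = √(-269 + E))
x = 2*I*√65 (x = √(-269 + (7 + 2)) = √(-269 + 9) = √(-260) = 2*I*√65 ≈ 16.125*I)
(x + r(-8))² = (2*I*√65 - 10)² = (-10 + 2*I*√65)²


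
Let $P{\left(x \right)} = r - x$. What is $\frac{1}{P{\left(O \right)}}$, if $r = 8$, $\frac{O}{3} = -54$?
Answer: $\frac{1}{170} \approx 0.0058824$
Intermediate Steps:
$O = -162$ ($O = 3 \left(-54\right) = -162$)
$P{\left(x \right)} = 8 - x$
$\frac{1}{P{\left(O \right)}} = \frac{1}{8 - -162} = \frac{1}{8 + 162} = \frac{1}{170}$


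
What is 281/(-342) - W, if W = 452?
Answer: -154865/342 ≈ -452.82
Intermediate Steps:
281/(-342) - W = 281/(-342) - 1*452 = 281*(-1/342) - 452 = -281/342 - 452 = -154865/342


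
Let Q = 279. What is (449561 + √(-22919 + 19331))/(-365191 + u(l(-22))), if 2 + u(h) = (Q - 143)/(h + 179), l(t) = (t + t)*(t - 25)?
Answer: -1010163567/820588535 - 4494*I*√897/820588535 ≈ -1.231 - 0.00016402*I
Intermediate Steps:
l(t) = 2*t*(-25 + t) (l(t) = (2*t)*(-25 + t) = 2*t*(-25 + t))
u(h) = -2 + 136/(179 + h) (u(h) = -2 + (279 - 143)/(h + 179) = -2 + 136/(179 + h))
(449561 + √(-22919 + 19331))/(-365191 + u(l(-22))) = (449561 + √(-22919 + 19331))/(-365191 + 2*(-111 - 2*(-22)*(-25 - 22))/(179 + 2*(-22)*(-25 - 22))) = (449561 + √(-3588))/(-365191 + 2*(-111 - 2*(-22)*(-47))/(179 + 2*(-22)*(-47))) = (449561 + 2*I*√897)/(-365191 + 2*(-111 - 1*2068)/(179 + 2068)) = (449561 + 2*I*√897)/(-365191 + 2*(-111 - 2068)/2247) = (449561 + 2*I*√897)/(-365191 + 2*(1/2247)*(-2179)) = (449561 + 2*I*√897)/(-365191 - 4358/2247) = (449561 + 2*I*√897)/(-820588535/2247) = (449561 + 2*I*√897)*(-2247/820588535) = -1010163567/820588535 - 4494*I*√897/820588535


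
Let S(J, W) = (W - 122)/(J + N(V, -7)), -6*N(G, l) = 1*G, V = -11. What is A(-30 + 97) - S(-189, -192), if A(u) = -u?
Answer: -77125/1123 ≈ -68.678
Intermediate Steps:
N(G, l) = -G/6
S(J, W) = (-122 + W)/(11/6 + J) (S(J, W) = (W - 122)/(J - ⅙*(-11)) = (-122 + W)/(J + 11/6) = (-122 + W)/(11/6 + J))
A(-30 + 97) - S(-189, -192) = -(-30 + 97) - 6*(-122 - 192)/(11 + 6*(-189)) = -1*67 - 6*(-314)/(11 - 1134) = -67 - 6*(-314)/(-1123) = -67 - 6*(-1)*(-314)/1123 = -67 - 1*1884/1123 = -67 - 1884/1123 = -77125/1123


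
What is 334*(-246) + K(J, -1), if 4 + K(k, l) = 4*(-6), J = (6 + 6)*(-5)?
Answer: -82192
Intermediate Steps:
J = -60 (J = 12*(-5) = -60)
K(k, l) = -28 (K(k, l) = -4 + 4*(-6) = -4 - 24 = -28)
334*(-246) + K(J, -1) = 334*(-246) - 28 = -82164 - 28 = -82192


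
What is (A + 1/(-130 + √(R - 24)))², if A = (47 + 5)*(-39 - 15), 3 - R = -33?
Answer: 140550710701873/17825284 + 23710817*√3/35650568 ≈ 7.8849e+6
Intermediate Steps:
R = 36 (R = 3 - 1*(-33) = 3 + 33 = 36)
A = -2808 (A = 52*(-54) = -2808)
(A + 1/(-130 + √(R - 24)))² = (-2808 + 1/(-130 + √(36 - 24)))² = (-2808 + 1/(-130 + √12))² = (-2808 + 1/(-130 + 2*√3))²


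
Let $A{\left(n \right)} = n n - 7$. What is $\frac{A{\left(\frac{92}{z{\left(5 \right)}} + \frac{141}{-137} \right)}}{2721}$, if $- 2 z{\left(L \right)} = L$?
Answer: $\frac{222732998}{425587075} \approx 0.52335$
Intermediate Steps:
$z{\left(L \right)} = - \frac{L}{2}$
$A{\left(n \right)} = -7 + n^{2}$ ($A{\left(n \right)} = n^{2} - 7 = -7 + n^{2}$)
$\frac{A{\left(\frac{92}{z{\left(5 \right)}} + \frac{141}{-137} \right)}}{2721} = \frac{-7 + \left(\frac{92}{\left(- \frac{1}{2}\right) 5} + \frac{141}{-137}\right)^{2}}{2721} = \left(-7 + \left(\frac{92}{- \frac{5}{2}} + 141 \left(- \frac{1}{137}\right)\right)^{2}\right) \frac{1}{2721} = \left(-7 + \left(92 \left(- \frac{2}{5}\right) - \frac{141}{137}\right)^{2}\right) \frac{1}{2721} = \left(-7 + \left(- \frac{184}{5} - \frac{141}{137}\right)^{2}\right) \frac{1}{2721} = \left(-7 + \left(- \frac{25913}{685}\right)^{2}\right) \frac{1}{2721} = \left(-7 + \frac{671483569}{469225}\right) \frac{1}{2721} = \frac{668198994}{469225} \cdot \frac{1}{2721} = \frac{222732998}{425587075}$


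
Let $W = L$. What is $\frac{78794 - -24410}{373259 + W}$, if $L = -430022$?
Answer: $- \frac{103204}{56763} \approx -1.8182$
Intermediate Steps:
$W = -430022$
$\frac{78794 - -24410}{373259 + W} = \frac{78794 - -24410}{373259 - 430022} = \frac{78794 + \left(-3679 + 28089\right)}{-56763} = \left(78794 + 24410\right) \left(- \frac{1}{56763}\right) = 103204 \left(- \frac{1}{56763}\right) = - \frac{103204}{56763}$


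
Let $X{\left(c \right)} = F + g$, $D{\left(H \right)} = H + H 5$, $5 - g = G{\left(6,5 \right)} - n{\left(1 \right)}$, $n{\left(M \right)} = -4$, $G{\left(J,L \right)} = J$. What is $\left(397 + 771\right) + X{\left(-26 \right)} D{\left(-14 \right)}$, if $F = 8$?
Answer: $916$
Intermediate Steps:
$g = -5$ ($g = 5 - \left(6 - -4\right) = 5 - \left(6 + 4\right) = 5 - 10 = -5$)
$D{\left(H \right)} = 6 H$ ($D{\left(H \right)} = H + 5 H = 6 H$)
$X{\left(c \right)} = 3$ ($X{\left(c \right)} = 8 - 5 = 3$)
$\left(397 + 771\right) + X{\left(-26 \right)} D{\left(-14 \right)} = \left(397 + 771\right) + 3 \cdot 6 \left(-14\right) = 1168 + 3 \left(-84\right) = 1168 - 252 = 916$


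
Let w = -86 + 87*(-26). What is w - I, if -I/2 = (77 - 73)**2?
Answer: -2316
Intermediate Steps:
I = -32 (I = -2*(77 - 73)**2 = -2*4**2 = -2*16 = -32)
w = -2348 (w = -86 - 2262 = -2348)
w - I = -2348 - 1*(-32) = -2348 + 32 = -2316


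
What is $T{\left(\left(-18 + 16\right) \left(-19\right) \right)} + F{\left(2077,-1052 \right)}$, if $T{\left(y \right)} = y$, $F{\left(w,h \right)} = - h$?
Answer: $1090$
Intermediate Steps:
$T{\left(\left(-18 + 16\right) \left(-19\right) \right)} + F{\left(2077,-1052 \right)} = \left(-18 + 16\right) \left(-19\right) - -1052 = \left(-2\right) \left(-19\right) + 1052 = 38 + 1052 = 1090$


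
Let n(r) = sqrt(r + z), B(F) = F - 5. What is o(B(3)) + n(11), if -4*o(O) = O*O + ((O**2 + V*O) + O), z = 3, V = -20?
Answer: -23/2 + sqrt(14) ≈ -7.7583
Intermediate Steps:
B(F) = -5 + F
o(O) = -O**2/2 + 19*O/4 (o(O) = -(O*O + ((O**2 - 20*O) + O))/4 = -(O**2 + (O**2 - 19*O))/4 = -(-19*O + 2*O**2)/4 = -O**2/2 + 19*O/4)
n(r) = sqrt(3 + r) (n(r) = sqrt(r + 3) = sqrt(3 + r))
o(B(3)) + n(11) = (-5 + 3)*(19 - 2*(-5 + 3))/4 + sqrt(3 + 11) = (1/4)*(-2)*(19 - 2*(-2)) + sqrt(14) = (1/4)*(-2)*(19 + 4) + sqrt(14) = (1/4)*(-2)*23 + sqrt(14) = -23/2 + sqrt(14)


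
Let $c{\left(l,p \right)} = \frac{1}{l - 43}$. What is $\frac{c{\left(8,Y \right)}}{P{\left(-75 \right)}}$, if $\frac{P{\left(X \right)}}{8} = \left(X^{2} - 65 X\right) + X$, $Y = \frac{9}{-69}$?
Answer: $- \frac{1}{2919000} \approx -3.4258 \cdot 10^{-7}$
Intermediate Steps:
$Y = - \frac{3}{23}$ ($Y = 9 \left(- \frac{1}{69}\right) = - \frac{3}{23} \approx -0.13043$)
$c{\left(l,p \right)} = \frac{1}{-43 + l}$
$P{\left(X \right)} = - 512 X + 8 X^{2}$ ($P{\left(X \right)} = 8 \left(\left(X^{2} - 65 X\right) + X\right) = 8 \left(X^{2} - 64 X\right) = - 512 X + 8 X^{2}$)
$\frac{c{\left(8,Y \right)}}{P{\left(-75 \right)}} = \frac{1}{\left(-43 + 8\right) 8 \left(-75\right) \left(-64 - 75\right)} = \frac{1}{\left(-35\right) 8 \left(-75\right) \left(-139\right)} = - \frac{1}{35 \cdot 83400} = \left(- \frac{1}{35}\right) \frac{1}{83400} = - \frac{1}{2919000}$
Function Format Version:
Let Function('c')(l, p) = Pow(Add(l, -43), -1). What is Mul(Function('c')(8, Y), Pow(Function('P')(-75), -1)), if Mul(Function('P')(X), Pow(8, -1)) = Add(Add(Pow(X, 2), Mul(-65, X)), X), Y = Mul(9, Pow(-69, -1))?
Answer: Rational(-1, 2919000) ≈ -3.4258e-7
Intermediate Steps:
Y = Rational(-3, 23) (Y = Mul(9, Rational(-1, 69)) = Rational(-3, 23) ≈ -0.13043)
Function('c')(l, p) = Pow(Add(-43, l), -1)
Function('P')(X) = Add(Mul(-512, X), Mul(8, Pow(X, 2))) (Function('P')(X) = Mul(8, Add(Add(Pow(X, 2), Mul(-65, X)), X)) = Mul(8, Add(Pow(X, 2), Mul(-64, X))) = Add(Mul(-512, X), Mul(8, Pow(X, 2))))
Mul(Function('c')(8, Y), Pow(Function('P')(-75), -1)) = Mul(Pow(Add(-43, 8), -1), Pow(Mul(8, -75, Add(-64, -75)), -1)) = Mul(Pow(-35, -1), Pow(Mul(8, -75, -139), -1)) = Mul(Rational(-1, 35), Pow(83400, -1)) = Mul(Rational(-1, 35), Rational(1, 83400)) = Rational(-1, 2919000)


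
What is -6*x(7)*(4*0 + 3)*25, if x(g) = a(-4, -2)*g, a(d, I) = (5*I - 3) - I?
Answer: 34650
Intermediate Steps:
a(d, I) = -3 + 4*I (a(d, I) = (-3 + 5*I) - I = -3 + 4*I)
x(g) = -11*g (x(g) = (-3 + 4*(-2))*g = (-3 - 8)*g = -11*g)
-6*x(7)*(4*0 + 3)*25 = -6*(-11*7)*(4*0 + 3)*25 = -6*(-77*(0 + 3))*25 = -6*(-77*3)*25 = -(-1386)*25 = -6*(-5775) = 34650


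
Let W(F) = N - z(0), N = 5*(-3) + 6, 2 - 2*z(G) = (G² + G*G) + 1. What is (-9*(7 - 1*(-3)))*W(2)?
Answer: 855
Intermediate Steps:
z(G) = ½ - G² (z(G) = 1 - ((G² + G*G) + 1)/2 = 1 - ((G² + G²) + 1)/2 = 1 - (2*G² + 1)/2 = 1 - (1 + 2*G²)/2 = 1 + (-½ - G²) = ½ - G²)
N = -9 (N = -15 + 6 = -9)
W(F) = -19/2 (W(F) = -9 - (½ - 1*0²) = -9 - (½ - 1*0) = -9 - (½ + 0) = -9 - 1*½ = -9 - ½ = -19/2)
(-9*(7 - 1*(-3)))*W(2) = -9*(7 - 1*(-3))*(-19/2) = -9*(7 + 3)*(-19/2) = -9*10*(-19/2) = -90*(-19/2) = 855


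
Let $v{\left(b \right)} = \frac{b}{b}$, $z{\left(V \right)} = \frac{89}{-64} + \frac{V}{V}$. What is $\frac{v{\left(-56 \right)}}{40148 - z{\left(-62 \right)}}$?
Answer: $\frac{64}{2569497} \approx 2.4908 \cdot 10^{-5}$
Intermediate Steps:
$z{\left(V \right)} = - \frac{25}{64}$ ($z{\left(V \right)} = 89 \left(- \frac{1}{64}\right) + 1 = - \frac{89}{64} + 1 = - \frac{25}{64}$)
$v{\left(b \right)} = 1$
$\frac{v{\left(-56 \right)}}{40148 - z{\left(-62 \right)}} = 1 \frac{1}{40148 - - \frac{25}{64}} = 1 \frac{1}{40148 + \frac{25}{64}} = 1 \frac{1}{\frac{2569497}{64}} = 1 \cdot \frac{64}{2569497} = \frac{64}{2569497}$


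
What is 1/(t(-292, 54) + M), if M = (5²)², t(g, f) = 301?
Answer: 1/926 ≈ 0.0010799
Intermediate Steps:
M = 625 (M = 25² = 625)
1/(t(-292, 54) + M) = 1/(301 + 625) = 1/926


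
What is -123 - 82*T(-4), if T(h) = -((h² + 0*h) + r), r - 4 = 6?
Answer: 2009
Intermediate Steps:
r = 10 (r = 4 + 6 = 10)
T(h) = -10 - h² (T(h) = -((h² + 0*h) + 10) = -((h² + 0) + 10) = -(h² + 10) = -(10 + h²) = -10 - h²)
-123 - 82*T(-4) = -123 - 82*(-10 - 1*(-4)²) = -123 - 82*(-10 - 1*16) = -123 - 82*(-10 - 16) = -123 - 82*(-26) = -123 + 2132 = 2009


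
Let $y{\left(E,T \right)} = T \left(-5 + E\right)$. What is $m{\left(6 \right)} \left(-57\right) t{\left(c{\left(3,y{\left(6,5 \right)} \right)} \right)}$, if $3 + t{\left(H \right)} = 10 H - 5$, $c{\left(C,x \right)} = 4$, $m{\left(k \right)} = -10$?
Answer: $18240$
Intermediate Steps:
$t{\left(H \right)} = -8 + 10 H$ ($t{\left(H \right)} = -3 + \left(10 H - 5\right) = -3 + \left(-5 + 10 H\right) = -8 + 10 H$)
$m{\left(6 \right)} \left(-57\right) t{\left(c{\left(3,y{\left(6,5 \right)} \right)} \right)} = \left(-10\right) \left(-57\right) \left(-8 + 10 \cdot 4\right) = 570 \left(-8 + 40\right) = 570 \cdot 32 = 18240$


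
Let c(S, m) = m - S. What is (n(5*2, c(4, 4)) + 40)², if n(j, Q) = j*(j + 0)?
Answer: 19600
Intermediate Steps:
n(j, Q) = j² (n(j, Q) = j*j = j²)
(n(5*2, c(4, 4)) + 40)² = ((5*2)² + 40)² = (10² + 40)² = (100 + 40)² = 140² = 19600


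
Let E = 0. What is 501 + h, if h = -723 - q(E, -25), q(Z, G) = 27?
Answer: -249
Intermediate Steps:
h = -750 (h = -723 - 1*27 = -723 - 27 = -750)
501 + h = 501 - 750 = -249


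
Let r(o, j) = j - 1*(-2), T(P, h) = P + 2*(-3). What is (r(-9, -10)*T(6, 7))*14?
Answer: 0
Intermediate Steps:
T(P, h) = -6 + P (T(P, h) = P - 6 = -6 + P)
r(o, j) = 2 + j (r(o, j) = j + 2 = 2 + j)
(r(-9, -10)*T(6, 7))*14 = ((2 - 10)*(-6 + 6))*14 = -8*0*14 = 0*14 = 0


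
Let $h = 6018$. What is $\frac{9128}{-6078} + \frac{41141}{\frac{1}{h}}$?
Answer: $\frac{752415484418}{3039} \approx 2.4759 \cdot 10^{8}$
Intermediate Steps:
$\frac{9128}{-6078} + \frac{41141}{\frac{1}{h}} = \frac{9128}{-6078} + \frac{41141}{\frac{1}{6018}} = 9128 \left(- \frac{1}{6078}\right) + 41141 \frac{1}{\frac{1}{6018}} = - \frac{4564}{3039} + 41141 \cdot 6018 = - \frac{4564}{3039} + 247586538 = \frac{752415484418}{3039}$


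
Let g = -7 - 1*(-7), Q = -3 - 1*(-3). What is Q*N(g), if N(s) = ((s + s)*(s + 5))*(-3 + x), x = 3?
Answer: 0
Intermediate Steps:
Q = 0 (Q = -3 + 3 = 0)
g = 0 (g = -7 + 7 = 0)
N(s) = 0 (N(s) = ((s + s)*(s + 5))*(-3 + 3) = ((2*s)*(5 + s))*0 = (2*s*(5 + s))*0 = 0)
Q*N(g) = 0*0 = 0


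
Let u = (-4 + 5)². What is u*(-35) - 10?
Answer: -45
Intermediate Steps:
u = 1 (u = 1² = 1)
u*(-35) - 10 = 1*(-35) - 10 = -35 - 10 = -45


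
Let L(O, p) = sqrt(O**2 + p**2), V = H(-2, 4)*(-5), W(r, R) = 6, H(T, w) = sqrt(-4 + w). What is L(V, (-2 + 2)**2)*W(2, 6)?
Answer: 0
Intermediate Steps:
V = 0 (V = sqrt(-4 + 4)*(-5) = sqrt(0)*(-5) = 0*(-5) = 0)
L(V, (-2 + 2)**2)*W(2, 6) = sqrt(0**2 + ((-2 + 2)**2)**2)*6 = sqrt(0 + (0**2)**2)*6 = sqrt(0 + 0**2)*6 = sqrt(0 + 0)*6 = sqrt(0)*6 = 0*6 = 0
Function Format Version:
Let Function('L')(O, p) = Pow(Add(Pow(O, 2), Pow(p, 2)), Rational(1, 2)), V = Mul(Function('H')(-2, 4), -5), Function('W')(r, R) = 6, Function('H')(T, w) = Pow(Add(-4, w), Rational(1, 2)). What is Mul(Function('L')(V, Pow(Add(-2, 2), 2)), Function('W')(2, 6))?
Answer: 0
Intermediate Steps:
V = 0 (V = Mul(Pow(Add(-4, 4), Rational(1, 2)), -5) = Mul(Pow(0, Rational(1, 2)), -5) = Mul(0, -5) = 0)
Mul(Function('L')(V, Pow(Add(-2, 2), 2)), Function('W')(2, 6)) = Mul(Pow(Add(Pow(0, 2), Pow(Pow(Add(-2, 2), 2), 2)), Rational(1, 2)), 6) = Mul(Pow(Add(0, Pow(Pow(0, 2), 2)), Rational(1, 2)), 6) = Mul(Pow(Add(0, Pow(0, 2)), Rational(1, 2)), 6) = Mul(Pow(Add(0, 0), Rational(1, 2)), 6) = Mul(Pow(0, Rational(1, 2)), 6) = Mul(0, 6) = 0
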